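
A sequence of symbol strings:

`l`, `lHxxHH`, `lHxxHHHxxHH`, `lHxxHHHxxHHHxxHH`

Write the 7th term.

lHxxHHHxxHHHxxHHHxxHHHxxHHHxxHH

The strings grow by a fixed suffix HxxHH each time.
From lHxxHHHxxHHHxxHH, 3 further steps: lHxxHHHxxHHHxxHH → lHxxHHHxxHHHxxHHHxxHH → lHxxHHHxxHHHxxHHHxxHHHxxHH → (answer).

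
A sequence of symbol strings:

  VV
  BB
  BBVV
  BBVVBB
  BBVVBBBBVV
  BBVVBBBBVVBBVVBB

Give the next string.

Each term (from the third on) is the previous term followed by the one before it: term 3 = BB·VV = BBVV.
So term 7 is BBVVBBBBVVBBVVBB·BBVVBBBBVV.

BBVVBBBBVVBBVVBBBBVVBBBBVV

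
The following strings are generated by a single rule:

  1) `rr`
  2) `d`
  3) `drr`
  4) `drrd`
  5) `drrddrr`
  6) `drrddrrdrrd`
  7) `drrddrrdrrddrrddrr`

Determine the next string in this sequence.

drrddrrdrrddrrddrrdrrddrrdrrd

This is a Fibonacci-style word recurrence s(k) = s(k−1)·s(k−2): e.g. d·rr = drr.
So term 8 is drrddrrdrrddrrddrr·drrddrrdrrd.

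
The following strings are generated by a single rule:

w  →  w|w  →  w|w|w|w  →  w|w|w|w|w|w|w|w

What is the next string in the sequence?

w|w|w|w|w|w|w|w|w|w|w|w|w|w|w|w

s(k+1) = s(k)·|·s(k) — each term doubles the last with '|' between the halves.
So the next term is two copies of w|w|w|w|w|w|w|w with '|' between the halves.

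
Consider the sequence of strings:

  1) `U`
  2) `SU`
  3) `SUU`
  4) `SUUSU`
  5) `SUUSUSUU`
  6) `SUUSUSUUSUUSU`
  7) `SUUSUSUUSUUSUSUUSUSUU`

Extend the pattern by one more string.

Each term (from the third on) is the previous term followed by the one before it: term 3 = SU·U = SUU.
So term 8 is SUUSUSUUSUUSUSUUSUSUU·SUUSUSUUSUUSU.

SUUSUSUUSUUSUSUUSUSUUSUUSUSUUSUUSU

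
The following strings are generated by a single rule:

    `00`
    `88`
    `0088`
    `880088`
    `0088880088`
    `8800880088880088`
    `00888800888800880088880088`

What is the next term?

From term 3 onward, concatenate the second-to-last term with the last: 00·88 = 0088, 88·0088 = 880088, …
The next term joins 8800880088880088 and 00888800888800880088880088.

880088008888008800888800888800880088880088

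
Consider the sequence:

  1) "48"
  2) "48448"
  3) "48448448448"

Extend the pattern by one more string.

48448448448448448448448

s(k+1) = s(k)·4·s(k) — each term doubles the last with '4' between the halves.
One more doubling of 48448448448 gives the answer.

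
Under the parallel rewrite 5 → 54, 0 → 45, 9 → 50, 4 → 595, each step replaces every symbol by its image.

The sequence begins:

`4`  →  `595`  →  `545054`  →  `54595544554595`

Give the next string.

φ(54595544554595) expands symbol-by-symbol to 54 595 54 50 54 54 595 595 54 54 595 54 50 54; joining the 14 pieces gives the next term.

54595545054545955955454595545054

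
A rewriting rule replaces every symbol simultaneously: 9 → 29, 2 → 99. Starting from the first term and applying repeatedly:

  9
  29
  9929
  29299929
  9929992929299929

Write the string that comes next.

29299929292999299929992929299929

Applying the rule to each of the 16 symbols of 9929992929299929 gives the pieces 29 29 99 29 29 29 99 29 99 29 99 29 29 29 99 29, which concatenate to the answer.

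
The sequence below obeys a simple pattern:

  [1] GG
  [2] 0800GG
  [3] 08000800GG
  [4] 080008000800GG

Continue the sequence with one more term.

The strings grow by a fixed prefix 0800 each time.
One more step from 080008000800GG gives the answer.

0800080008000800GG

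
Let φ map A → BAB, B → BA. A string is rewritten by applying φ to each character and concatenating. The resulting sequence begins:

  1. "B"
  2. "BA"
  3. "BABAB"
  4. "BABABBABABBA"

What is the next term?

Apply φ to BABABBABABBA symbol by symbol: B→BA, A→BAB, B→BA, A→BAB, B→BA, B→BA, A→BAB, B→BA, A→BAB, B→BA, B→BA, A→BAB; joined: BA BAB BA BAB BA BA BAB BA BAB BA BA BAB.

BABABBABABBABABABBABABBABABAB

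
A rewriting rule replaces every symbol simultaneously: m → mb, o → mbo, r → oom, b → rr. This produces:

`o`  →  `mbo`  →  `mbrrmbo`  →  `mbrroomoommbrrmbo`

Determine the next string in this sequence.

Rewriting the 17 symbols of mbrroomoommbrrmbo one by one yields mb rr oom oom mbo mbo mb mbo mbo mb mb rr oom oom mb rr mbo; concatenated:

mbrroomoommbombombmbombombmbrroomoommbrrmbo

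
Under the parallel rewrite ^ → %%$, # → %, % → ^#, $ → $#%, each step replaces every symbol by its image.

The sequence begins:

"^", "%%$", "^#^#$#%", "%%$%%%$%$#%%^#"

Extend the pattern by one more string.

^#^#$#%^#^#^#$#%^#$#%%^#^#%%$%

Replace each of the 14 characters of %%$%%%$%$#%%^# in place — ^# ^# $#% ^# ^# ^# $#% ^# $#% % ^# ^# %%$ % — and concatenate.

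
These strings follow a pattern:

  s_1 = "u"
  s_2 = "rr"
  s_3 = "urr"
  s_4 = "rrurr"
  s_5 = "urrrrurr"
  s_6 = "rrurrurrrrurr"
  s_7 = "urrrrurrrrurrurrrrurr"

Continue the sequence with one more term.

From term 3 onward, concatenate the second-to-last term with the last: u·rr = urr, rr·urr = rrurr, …
So term 8 is rrurrurrrrurr·urrrrurrrrurrurrrrurr.

rrurrurrrrurrurrrrurrrrurrurrrrurr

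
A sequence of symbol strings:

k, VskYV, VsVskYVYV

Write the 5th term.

VsVsVsVskYVYVYVYV

s(k+1) = Vs·s(k)·YV, so each term gains Vs as a prefix and YV as a suffix.
From VsVskYVYV, 2 further steps: VsVskYVYV → VsVsVskYVYVYV → (answer).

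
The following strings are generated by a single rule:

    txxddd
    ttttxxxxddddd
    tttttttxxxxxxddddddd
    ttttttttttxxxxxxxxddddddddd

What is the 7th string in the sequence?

Term n consists of 3n-2 t's, followed by 2n x's, followed by 2n+1 d's (n = 1, 2, …).
Setting n = 7 gives 19, 14, 15 characters in each block.

tttttttttttttttttttxxxxxxxxxxxxxxddddddddddddddd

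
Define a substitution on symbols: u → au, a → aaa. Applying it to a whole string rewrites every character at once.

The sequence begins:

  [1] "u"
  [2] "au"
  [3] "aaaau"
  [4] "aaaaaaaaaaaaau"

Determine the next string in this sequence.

Rewriting the 14 symbols of aaaaaaaaaaaaau one by one yields aaa aaa aaa aaa aaa aaa aaa aaa aaa aaa aaa aaa aaa au; concatenated:

aaaaaaaaaaaaaaaaaaaaaaaaaaaaaaaaaaaaaaaau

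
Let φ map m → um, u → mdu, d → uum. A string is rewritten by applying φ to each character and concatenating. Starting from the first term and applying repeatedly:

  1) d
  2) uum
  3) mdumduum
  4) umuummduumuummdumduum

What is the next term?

Rewriting the 21 symbols of umuummduumuummdumduum one by one yields mdu um mdu mdu um um uum mdu mdu um mdu mdu um um uum mdu um uum mdu mdu um; concatenated:

mduummdumduumumuummdumduummdumduumumuummduumuummdumduum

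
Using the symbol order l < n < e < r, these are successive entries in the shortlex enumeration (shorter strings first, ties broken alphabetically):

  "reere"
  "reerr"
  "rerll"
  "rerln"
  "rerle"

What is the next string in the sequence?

rerlr

Find the rightmost character of rerle below r, bump it to the next letter, and reset everything to its right to l.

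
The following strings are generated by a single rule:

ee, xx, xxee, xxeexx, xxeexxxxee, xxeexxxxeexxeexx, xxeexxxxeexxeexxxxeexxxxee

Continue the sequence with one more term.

xxeexxxxeexxeexxxxeexxxxeexxeexxxxeexxeexx

Each term (from the third on) is the previous term followed by the one before it: term 3 = xx·ee = xxee.
Continuing: xxeexxxxeexxeexxxxeexxxxee · xxeexxxxeexxeexx gives term 8.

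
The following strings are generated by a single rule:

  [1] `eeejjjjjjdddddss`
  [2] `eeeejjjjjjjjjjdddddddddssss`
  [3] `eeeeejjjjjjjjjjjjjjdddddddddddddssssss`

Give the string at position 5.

Reading off run lengths: e runs 3, 4, 5; j runs 6, 10, 14; d runs 5, 9, 13; s runs 2, 4, 6 — each is linear in n (n = 1, 2, …).
At n = 5 the blocks have lengths 7, 22, 21, 10.

eeeeeeejjjjjjjjjjjjjjjjjjjjjjdddddddddddddddddddddssssssssss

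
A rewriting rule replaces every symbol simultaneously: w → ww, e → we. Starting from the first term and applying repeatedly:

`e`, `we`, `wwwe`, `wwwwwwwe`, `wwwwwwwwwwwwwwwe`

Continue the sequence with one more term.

wwwwwwwwwwwwwwwwwwwwwwwwwwwwwwwe

Replace each of the 16 characters of wwwwwwwwwwwwwwwe in place — ww ww ww ww ww ww ww ww ww ww ww ww ww ww ww we — and concatenate.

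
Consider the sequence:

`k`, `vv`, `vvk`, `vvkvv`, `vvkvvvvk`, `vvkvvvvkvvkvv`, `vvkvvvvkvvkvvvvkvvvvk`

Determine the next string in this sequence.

vvkvvvvkvvkvvvvkvvvvkvvkvvvvkvvkvv

Each term (from the third on) is the previous term followed by the one before it: term 3 = vv·k = vvk.
So term 8 is vvkvvvvkvvkvvvvkvvvvk·vvkvvvvkvvkvv.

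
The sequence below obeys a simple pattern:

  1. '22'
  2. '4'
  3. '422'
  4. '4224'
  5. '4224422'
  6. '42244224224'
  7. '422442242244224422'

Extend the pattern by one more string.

Each term (from the third on) is the previous term followed by the one before it: term 3 = 4·22 = 422.
So term 8 is 422442242244224422·42244224224.

42244224224422442242244224224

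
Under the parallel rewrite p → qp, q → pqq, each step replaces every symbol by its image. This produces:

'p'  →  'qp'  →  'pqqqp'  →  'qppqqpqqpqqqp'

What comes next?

Applying the rule to each of the 13 symbols of qppqqpqqpqqqp gives the pieces pqq qp qp pqq pqq qp pqq pqq qp pqq pqq pqq qp, which concatenate to the answer.

pqqqpqppqqpqqqppqqpqqqppqqpqqpqqqp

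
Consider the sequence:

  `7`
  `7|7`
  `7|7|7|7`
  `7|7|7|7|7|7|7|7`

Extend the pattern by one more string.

Every step duplicates the string with '|' between the halves.
So the next term is two copies of 7|7|7|7|7|7|7|7 with '|' between the halves.

7|7|7|7|7|7|7|7|7|7|7|7|7|7|7|7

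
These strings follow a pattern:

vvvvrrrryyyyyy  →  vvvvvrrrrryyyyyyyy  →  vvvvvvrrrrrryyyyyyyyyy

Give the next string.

vvvvvvvrrrrrrryyyyyyyyyyyy

The n-th term is n+2 v's then n+2 r's then 2n+2 y's, where the shown terms are n = 2, 3, 4.
For the next term, n = 5, so the run lengths are 7, 7, 12.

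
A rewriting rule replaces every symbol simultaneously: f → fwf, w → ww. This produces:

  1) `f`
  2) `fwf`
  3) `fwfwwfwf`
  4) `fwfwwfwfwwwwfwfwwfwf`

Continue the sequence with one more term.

fwfwwfwfwwwwfwfwwfwfwwwwwwwwfwfwwfwfwwwwfwfwwfwf

Applying the rule to each of the 20 symbols of fwfwwfwfwwwwfwfwwfwf gives the pieces fwf ww fwf ww ww fwf ww fwf ww ww ww ww fwf ww fwf ww ww fwf ww fwf, which concatenate to the answer.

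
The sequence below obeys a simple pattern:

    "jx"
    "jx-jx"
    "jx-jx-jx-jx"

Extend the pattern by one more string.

Every step duplicates the string with '-' between the halves.
One more doubling of jx-jx-jx-jx gives the answer.

jx-jx-jx-jx-jx-jx-jx-jx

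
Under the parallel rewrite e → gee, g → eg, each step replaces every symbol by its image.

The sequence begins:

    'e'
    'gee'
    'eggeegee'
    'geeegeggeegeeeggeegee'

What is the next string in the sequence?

Rewriting the 21 symbols of geeegeggeegeeeggeegee one by one yields eg gee gee gee eg gee eg eg gee gee eg gee gee gee eg eg gee gee eg gee gee; concatenated:

eggeegeegeeeggeeegeggeegeeeggeegeegeeegeggeegeeeggeegee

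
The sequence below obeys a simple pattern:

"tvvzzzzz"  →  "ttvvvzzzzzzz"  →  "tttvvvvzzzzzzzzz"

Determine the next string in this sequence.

Reading off run lengths: t runs 1, 2, 3; v runs 2, 3, 4; z runs 5, 7, 9 — each is linear in n, where the shown terms are n = 2, 3, 4.
Setting n = 5 gives 4, 5, 11 characters in each block.

ttttvvvvvzzzzzzzzzzz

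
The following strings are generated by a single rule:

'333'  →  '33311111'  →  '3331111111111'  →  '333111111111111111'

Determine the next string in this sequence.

Every step adds 11111 to the end: s(k+1) = s(k)·11111.
Applying this once more to 333111111111111111:

33311111111111111111111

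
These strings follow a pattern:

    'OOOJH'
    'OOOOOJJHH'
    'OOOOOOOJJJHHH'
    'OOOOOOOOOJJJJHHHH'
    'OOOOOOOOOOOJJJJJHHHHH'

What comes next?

OOOOOOOOOOOOOJJJJJJHHHHHH

Each string has the form O^{2n+1} J^{n} H^{n} (n = 1, 2, …).
Setting n = 6 gives 13, 6, 6 characters in each block.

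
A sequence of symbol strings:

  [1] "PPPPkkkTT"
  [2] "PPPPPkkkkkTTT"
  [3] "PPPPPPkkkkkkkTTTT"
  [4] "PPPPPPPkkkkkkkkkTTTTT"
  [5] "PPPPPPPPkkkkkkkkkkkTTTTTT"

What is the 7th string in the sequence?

PPPPPPPPPPkkkkkkkkkkkkkkkTTTTTTTT

Each string has the form P^{n+2} k^{2n-1} T^{n}, where the shown terms are n = 2, 3, 4, 5, 6.
For term 7, n = 8, so the run lengths are 10, 15, 8.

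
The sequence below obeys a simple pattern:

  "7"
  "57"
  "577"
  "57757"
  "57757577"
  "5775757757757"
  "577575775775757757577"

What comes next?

5775757757757577575775775757757757

This is a Fibonacci-style word recurrence s(k) = s(k−1)·s(k−2): e.g. 57·7 = 577.
The next term joins 577575775775757757577 and 5775757757757.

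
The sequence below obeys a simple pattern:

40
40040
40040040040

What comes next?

40040040040040040040040

s(k+1) = s(k)·0·s(k) — each term doubles the last with '0' between the halves.
So the next term is two copies of 40040040040 with '0' between the halves.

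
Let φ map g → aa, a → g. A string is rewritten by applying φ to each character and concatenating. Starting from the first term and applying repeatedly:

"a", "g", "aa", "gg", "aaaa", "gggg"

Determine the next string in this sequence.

Rewriting each symbol of gggg: g→aa, g→aa, g→aa, g→aa, which concatenates to aa aa aa aa.

aaaaaaaa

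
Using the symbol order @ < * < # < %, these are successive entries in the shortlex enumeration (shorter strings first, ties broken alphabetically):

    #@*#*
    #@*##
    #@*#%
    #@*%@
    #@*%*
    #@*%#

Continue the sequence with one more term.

Find the rightmost character of #@*%# below %, bump it to the next letter, and reset everything to its right to @.

#@*%%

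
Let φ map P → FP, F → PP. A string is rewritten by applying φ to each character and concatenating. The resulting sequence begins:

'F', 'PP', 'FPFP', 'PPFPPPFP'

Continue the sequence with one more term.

Expanding PPFPPPFP: P→FP, P→FP, F→PP, P→FP, P→FP, P→FP, F→PP, P→FP. Concatenated: FP FP PP FP FP FP PP FP.

FPFPPPFPFPFPPPFP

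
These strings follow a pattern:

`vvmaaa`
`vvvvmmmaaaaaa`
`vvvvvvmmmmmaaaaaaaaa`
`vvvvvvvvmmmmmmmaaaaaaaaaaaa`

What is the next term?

Each string has the form v^{2n} m^{2n-1} a^{3n} (n = 1, 2, …).
For the next term, n = 5, so the run lengths are 10, 9, 15.

vvvvvvvvvvmmmmmmmmmaaaaaaaaaaaaaaa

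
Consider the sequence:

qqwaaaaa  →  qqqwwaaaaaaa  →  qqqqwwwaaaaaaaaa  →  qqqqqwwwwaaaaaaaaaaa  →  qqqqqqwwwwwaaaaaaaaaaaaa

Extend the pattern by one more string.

Each string has the form q^{n} w^{n-1} a^{2n+1}, where the shown terms are n = 2, 3, 4, 5, 6.
Setting n = 7 gives 7, 6, 15 characters in each block.

qqqqqqqwwwwwwaaaaaaaaaaaaaaa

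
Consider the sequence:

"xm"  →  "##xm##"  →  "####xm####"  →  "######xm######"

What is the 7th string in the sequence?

Each term wraps the previous one in ## on the left and ## on the right.
From ######xm######, 3 further steps: ######xm###### → ########xm######## → ##########xm########## → (answer).

############xm############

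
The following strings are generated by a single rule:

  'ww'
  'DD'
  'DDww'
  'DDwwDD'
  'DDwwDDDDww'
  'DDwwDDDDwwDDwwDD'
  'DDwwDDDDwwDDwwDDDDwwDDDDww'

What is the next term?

Each term (from the third on) is the previous term followed by the one before it: term 3 = DD·ww = DDww.
Continuing: DDwwDDDDwwDDwwDDDDwwDDDDww · DDwwDDDDwwDDwwDD gives term 8.

DDwwDDDDwwDDwwDDDDwwDDDDwwDDwwDDDDwwDDwwDD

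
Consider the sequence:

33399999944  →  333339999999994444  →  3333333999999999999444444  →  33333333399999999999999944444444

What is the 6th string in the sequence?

3333333333333999999999999999999999444444444444

Term n consists of 2n+1 3's, followed by 3n+3 9's, followed by 2n 4's (n = 1, 2, …).
For term 6, n = 6, so the run lengths are 13, 21, 12.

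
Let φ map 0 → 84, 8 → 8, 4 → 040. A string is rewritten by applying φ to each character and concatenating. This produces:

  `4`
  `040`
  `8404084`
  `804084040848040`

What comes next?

Replace each of the 15 characters of 804084040848040 in place — 8 84 040 84 8 040 84 040 84 8 040 8 84 040 84 — and concatenate.

8840408480408404084804088404084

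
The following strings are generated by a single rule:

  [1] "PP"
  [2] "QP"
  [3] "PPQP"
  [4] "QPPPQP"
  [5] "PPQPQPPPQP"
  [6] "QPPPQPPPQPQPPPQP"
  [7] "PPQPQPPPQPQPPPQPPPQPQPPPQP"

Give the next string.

This is a Fibonacci-style word recurrence s(k) = s(k−2)·s(k−1): e.g. PP·QP = PPQP.
The next term joins QPPPQPPPQPQPPPQP and PPQPQPPPQPQPPPQPPPQPQPPPQP.

QPPPQPPPQPQPPPQPPPQPQPPPQPQPPPQPPPQPQPPPQP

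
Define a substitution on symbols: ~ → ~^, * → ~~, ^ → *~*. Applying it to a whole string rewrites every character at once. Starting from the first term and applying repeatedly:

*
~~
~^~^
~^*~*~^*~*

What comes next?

Expanding ~^*~*~^*~*: ~→~^, ^→*~*, *→~~, ~→~^, *→~~, ~→~^, ^→*~*, *→~~, ~→~^, *→~~. Concatenated: ~^ *~* ~~ ~^ ~~ ~^ *~* ~~ ~^ ~~.

~^*~*~~~^~~~^*~*~~~^~~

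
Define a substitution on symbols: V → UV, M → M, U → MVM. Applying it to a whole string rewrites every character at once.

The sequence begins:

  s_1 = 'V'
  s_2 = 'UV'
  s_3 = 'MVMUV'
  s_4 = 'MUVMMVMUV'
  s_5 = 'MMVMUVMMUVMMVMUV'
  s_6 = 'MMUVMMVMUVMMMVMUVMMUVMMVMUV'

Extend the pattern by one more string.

Rewriting the 27 symbols of MMUVMMVMUVMMMVMUVMMUVMMVMUV one by one yields M M MVM UV M M UV M MVM UV M M M UV M MVM UV M M MVM UV M M UV M MVM UV; concatenated:

MMMVMUVMMUVMMVMUVMMMUVMMVMUVMMMVMUVMMUVMMVMUV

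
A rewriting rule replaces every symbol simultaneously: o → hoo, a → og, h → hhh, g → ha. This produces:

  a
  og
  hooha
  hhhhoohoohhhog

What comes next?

Replace each of the 14 characters of hhhhoohoohhhog in place — hhh hhh hhh hhh hoo hoo hhh hoo hoo hhh hhh hhh hoo ha — and concatenate.

hhhhhhhhhhhhhoohoohhhhoohoohhhhhhhhhhooha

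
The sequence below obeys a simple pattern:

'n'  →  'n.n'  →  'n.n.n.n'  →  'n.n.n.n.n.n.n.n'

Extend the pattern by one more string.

s(k+1) = s(k)·.·s(k) — each term doubles the last with '.' between the halves.
Doubling n.n.n.n.n.n.n.n with '.' between the halves:

n.n.n.n.n.n.n.n.n.n.n.n.n.n.n.n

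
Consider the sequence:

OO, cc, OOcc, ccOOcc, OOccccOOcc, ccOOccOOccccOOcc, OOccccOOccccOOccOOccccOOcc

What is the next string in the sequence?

ccOOccOOccccOOccOOccccOOccccOOccOOccccOOcc

From term 3 onward, concatenate the second-to-last term with the last: OO·cc = OOcc, cc·OOcc = ccOOcc, …
The next term joins ccOOccOOccccOOcc and OOccccOOccccOOccOOccccOOcc.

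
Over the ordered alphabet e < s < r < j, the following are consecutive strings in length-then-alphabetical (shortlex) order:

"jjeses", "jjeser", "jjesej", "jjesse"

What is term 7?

jjessj

Stepping forward 3 times from jjesse: jjesse → jjesss → jjessr, then the target.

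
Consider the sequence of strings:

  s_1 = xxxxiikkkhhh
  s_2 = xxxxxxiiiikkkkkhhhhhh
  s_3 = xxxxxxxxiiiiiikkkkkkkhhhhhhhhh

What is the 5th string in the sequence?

xxxxxxxxxxxxiiiiiiiiiikkkkkkkkkkkhhhhhhhhhhhhhhh

Reading off run lengths: x runs 4, 6, 8; i runs 2, 4, 6; k runs 3, 5, 7; h runs 3, 6, 9 — each is linear in n (n = 1, 2, …).
Setting n = 5 gives 12, 10, 11, 15 characters in each block.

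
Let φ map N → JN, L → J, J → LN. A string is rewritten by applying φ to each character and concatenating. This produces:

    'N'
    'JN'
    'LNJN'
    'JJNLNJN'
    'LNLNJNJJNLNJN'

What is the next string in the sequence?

Rewriting the 13 symbols of LNLNJNJJNLNJN one by one yields J JN J JN LN JN LN LN JN J JN LN JN; concatenated:

JJNJJNLNJNLNLNJNJJNLNJN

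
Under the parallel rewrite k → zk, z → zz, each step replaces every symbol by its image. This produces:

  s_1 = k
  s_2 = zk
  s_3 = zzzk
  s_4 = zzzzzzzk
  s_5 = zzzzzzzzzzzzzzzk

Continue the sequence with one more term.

Replace each of the 16 characters of zzzzzzzzzzzzzzzk in place — zz zz zz zz zz zz zz zz zz zz zz zz zz zz zz zk — and concatenate.

zzzzzzzzzzzzzzzzzzzzzzzzzzzzzzzk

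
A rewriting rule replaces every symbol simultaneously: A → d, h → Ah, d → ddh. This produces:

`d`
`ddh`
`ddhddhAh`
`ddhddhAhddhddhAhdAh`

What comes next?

Applying the rule to each of the 19 symbols of ddhddhAhddhddhAhdAh gives the pieces ddh ddh Ah ddh ddh Ah d Ah ddh ddh Ah ddh ddh Ah d Ah ddh d Ah, which concatenate to the answer.

ddhddhAhddhddhAhdAhddhddhAhddhddhAhdAhddhdAh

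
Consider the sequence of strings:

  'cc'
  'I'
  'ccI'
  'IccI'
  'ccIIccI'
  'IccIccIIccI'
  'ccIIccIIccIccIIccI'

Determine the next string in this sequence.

IccIccIIccIccIIccIIccIccIIccI

This is a Fibonacci-style word recurrence s(k) = s(k−2)·s(k−1): e.g. cc·I = ccI.
Continuing: IccIccIIccI · ccIIccIIccIccIIccI gives term 8.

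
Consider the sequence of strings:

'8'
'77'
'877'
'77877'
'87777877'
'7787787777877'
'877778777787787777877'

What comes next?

7787787777877877778777787787777877

This is a Fibonacci-style word recurrence s(k) = s(k−2)·s(k−1): e.g. 8·77 = 877.
So term 8 is 7787787777877·877778777787787777877.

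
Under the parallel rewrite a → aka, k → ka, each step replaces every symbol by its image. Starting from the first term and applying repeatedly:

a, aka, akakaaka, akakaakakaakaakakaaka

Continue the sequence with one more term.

Rewriting the 21 symbols of akakaakakaakaakakaaka one by one yields aka ka aka ka aka aka ka aka ka aka aka ka aka aka ka aka ka aka aka ka aka; concatenated:

akakaakakaakaakakaakakaakaakakaakaakakaakakaakaakakaaka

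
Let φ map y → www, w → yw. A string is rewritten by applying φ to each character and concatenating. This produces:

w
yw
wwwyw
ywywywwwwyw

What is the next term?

wwwywwwwywwwwywywywywwwwyw

Expanding ywywywwwwyw: y→www, w→yw, y→www, w→yw, y→www, w→yw, w→yw, w→yw, w→yw, y→www, w→yw. Concatenated: www yw www yw www yw yw yw yw www yw.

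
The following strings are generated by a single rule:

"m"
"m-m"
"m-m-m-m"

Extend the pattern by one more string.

Each string is two copies of the previous one joined by '-'.
Doubling m-m-m-m with '-' between the halves:

m-m-m-m-m-m-m-m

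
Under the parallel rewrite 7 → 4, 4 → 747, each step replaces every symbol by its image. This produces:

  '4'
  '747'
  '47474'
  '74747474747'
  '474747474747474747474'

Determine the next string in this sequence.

Replace each of the 21 characters of 474747474747474747474 in place — 747 4 747 4 747 4 747 4 747 4 747 4 747 4 747 4 747 4 747 4 747 — and concatenate.

7474747474747474747474747474747474747474747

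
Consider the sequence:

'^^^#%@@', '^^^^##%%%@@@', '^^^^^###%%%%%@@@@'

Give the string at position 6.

^^^^^^^^######%%%%%%%%%%%@@@@@@@

The n-th term is n+2 ^'s then n #'s then 2n-1 %'s then n+1 @'s (n = 1, 2, …).
For term 6, n = 6, so the run lengths are 8, 6, 11, 7.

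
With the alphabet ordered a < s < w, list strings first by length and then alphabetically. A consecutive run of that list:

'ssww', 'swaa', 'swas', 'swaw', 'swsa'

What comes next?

swss

Treat swsa as a base-3 numeral over the given alphabet and add one, carrying through any trailing w's.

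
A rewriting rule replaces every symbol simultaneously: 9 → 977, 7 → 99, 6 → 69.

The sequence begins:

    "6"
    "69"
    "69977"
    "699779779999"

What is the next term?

6997797799999779999977977977977

Rewriting each symbol of 699779779999: 6→69, 9→977, 9→977, 7→99, 7→99, 9→977, 7→99, 7→99, 9→977, 9→977, 9→977, 9→977, which concatenates to 69 977 977 99 99 977 99 99 977 977 977 977.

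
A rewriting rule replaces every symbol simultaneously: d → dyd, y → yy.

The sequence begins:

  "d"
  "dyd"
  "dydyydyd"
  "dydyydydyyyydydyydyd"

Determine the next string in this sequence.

dydyydydyyyydydyydydyyyyyyyydydyydydyyyydydyydyd

Replace each of the 20 characters of dydyydydyyyydydyydyd in place — dyd yy dyd yy yy dyd yy dyd yy yy yy yy dyd yy dyd yy yy dyd yy dyd — and concatenate.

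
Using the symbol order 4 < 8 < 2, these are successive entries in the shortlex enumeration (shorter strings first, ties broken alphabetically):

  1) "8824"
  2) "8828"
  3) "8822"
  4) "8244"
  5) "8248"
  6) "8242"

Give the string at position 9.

8282

Advancing 3 positions from 8242 through 8242 → 8284 → 8288 reaches term 9.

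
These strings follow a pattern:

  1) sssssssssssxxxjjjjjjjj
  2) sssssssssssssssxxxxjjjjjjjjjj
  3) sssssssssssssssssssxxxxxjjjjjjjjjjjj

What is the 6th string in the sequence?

sssssssssssssssssssssssssssssssxxxxxxxxjjjjjjjjjjjjjjjjjj

Term n consists of 4n-1 s's, followed by n x's, followed by 2n+2 j's, where the shown terms are n = 3, 4, 5.
Setting n = 8 gives 31, 8, 18 characters in each block.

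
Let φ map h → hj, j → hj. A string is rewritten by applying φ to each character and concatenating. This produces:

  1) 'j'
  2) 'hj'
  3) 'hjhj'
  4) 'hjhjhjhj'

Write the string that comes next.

Expanding hjhjhjhj: h→hj, j→hj, h→hj, j→hj, h→hj, j→hj, h→hj, j→hj. Concatenated: hj hj hj hj hj hj hj hj.

hjhjhjhjhjhjhjhj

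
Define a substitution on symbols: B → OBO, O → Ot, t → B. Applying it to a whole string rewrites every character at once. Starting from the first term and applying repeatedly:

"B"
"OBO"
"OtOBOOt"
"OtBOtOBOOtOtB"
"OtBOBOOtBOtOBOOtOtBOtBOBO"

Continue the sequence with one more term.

Rewriting the 25 symbols of OtBOBOOtBOtOBOOtOtBOtBOBO one by one yields Ot B OBO Ot OBO Ot Ot B OBO Ot B Ot OBO Ot Ot B Ot B OBO Ot B OBO Ot OBO Ot; concatenated:

OtBOBOOtOBOOtOtBOBOOtBOtOBOOtOtBOtBOBOOtBOBOOtOBOOt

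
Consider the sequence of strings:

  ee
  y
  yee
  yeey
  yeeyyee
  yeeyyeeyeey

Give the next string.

yeeyyeeyeeyyeeyyee

Each term (from the third on) is the previous term followed by the one before it: term 3 = y·ee = yee.
Continuing: yeeyyeeyeey · yeeyyee gives term 7.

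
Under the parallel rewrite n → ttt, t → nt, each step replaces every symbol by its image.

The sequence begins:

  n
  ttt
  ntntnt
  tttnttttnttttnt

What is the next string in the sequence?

Applying the rule to each of the 15 symbols of tttnttttnttttnt gives the pieces nt nt nt ttt nt nt nt nt ttt nt nt nt nt ttt nt, which concatenate to the answer.

ntntnttttntntntnttttntntntnttttnt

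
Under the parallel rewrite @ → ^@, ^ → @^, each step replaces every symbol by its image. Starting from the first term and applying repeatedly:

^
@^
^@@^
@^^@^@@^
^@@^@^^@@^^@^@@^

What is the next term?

Applying the rule to each of the 16 symbols of ^@@^@^^@@^^@^@@^ gives the pieces @^ ^@ ^@ @^ ^@ @^ @^ ^@ ^@ @^ @^ ^@ @^ ^@ ^@ @^, which concatenate to the answer.

@^^@^@@^^@@^@^^@^@@^@^^@@^^@^@@^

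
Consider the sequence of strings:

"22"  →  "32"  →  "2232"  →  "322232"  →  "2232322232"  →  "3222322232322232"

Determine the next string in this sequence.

22323222323222322232322232

From term 3 onward, concatenate the second-to-last term with the last: 22·32 = 2232, 32·2232 = 322232, …
Continuing: 2232322232 · 3222322232322232 gives term 7.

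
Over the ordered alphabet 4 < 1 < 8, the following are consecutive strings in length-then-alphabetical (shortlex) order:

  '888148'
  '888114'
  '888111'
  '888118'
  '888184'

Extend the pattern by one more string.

888181

The successor of 888184 increments the rightmost position that isn't already 8 and resets every position after it to 4.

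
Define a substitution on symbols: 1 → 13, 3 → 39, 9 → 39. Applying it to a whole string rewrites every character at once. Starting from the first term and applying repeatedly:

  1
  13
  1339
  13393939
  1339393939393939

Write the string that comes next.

13393939393939393939393939393939

Replace each of the 16 characters of 1339393939393939 in place — 13 39 39 39 39 39 39 39 39 39 39 39 39 39 39 39 — and concatenate.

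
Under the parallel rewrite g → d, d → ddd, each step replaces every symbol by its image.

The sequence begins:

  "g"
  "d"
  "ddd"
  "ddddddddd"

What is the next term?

Rewriting each symbol of ddddddddd: d→ddd, d→ddd, d→ddd, d→ddd, d→ddd, d→ddd, d→ddd, d→ddd, d→ddd, which concatenates to ddd ddd ddd ddd ddd ddd ddd ddd ddd.

ddddddddddddddddddddddddddd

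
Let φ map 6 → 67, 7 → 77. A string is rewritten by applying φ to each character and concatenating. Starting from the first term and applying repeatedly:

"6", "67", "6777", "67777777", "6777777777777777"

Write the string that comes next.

67777777777777777777777777777777

Replace each of the 16 characters of 6777777777777777 in place — 67 77 77 77 77 77 77 77 77 77 77 77 77 77 77 77 — and concatenate.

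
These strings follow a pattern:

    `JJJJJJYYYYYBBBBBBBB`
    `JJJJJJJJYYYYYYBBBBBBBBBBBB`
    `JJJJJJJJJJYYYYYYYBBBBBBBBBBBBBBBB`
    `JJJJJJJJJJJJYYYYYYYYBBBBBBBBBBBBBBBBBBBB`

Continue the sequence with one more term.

JJJJJJJJJJJJJJYYYYYYYYYBBBBBBBBBBBBBBBBBBBBBBBB

Reading off run lengths: J runs 6, 8, 10, 12; Y runs 5, 6, 7, 8; B runs 8, 12, 16, 20 — each is linear in n, where the shown terms are n = 2, 3, 4, 5.
Setting n = 6 gives 14, 9, 24 characters in each block.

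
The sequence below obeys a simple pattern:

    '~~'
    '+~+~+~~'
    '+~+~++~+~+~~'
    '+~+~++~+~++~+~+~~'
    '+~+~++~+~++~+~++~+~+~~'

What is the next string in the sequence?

+~+~++~+~++~+~++~+~++~+~+~~

Every step adds +~+~+ at the front: s(k+1) = +~+~+·s(k).
One more step from +~+~++~+~++~+~++~+~+~~ gives the answer.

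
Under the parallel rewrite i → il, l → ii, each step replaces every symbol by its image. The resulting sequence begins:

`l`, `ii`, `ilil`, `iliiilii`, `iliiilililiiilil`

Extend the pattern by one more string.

iliiilililiiiliiiliiilililiiilii

φ(iliiilililiiilil) expands symbol-by-symbol to il ii il il il ii il ii il ii il il il ii il ii; joining the 16 pieces gives the next term.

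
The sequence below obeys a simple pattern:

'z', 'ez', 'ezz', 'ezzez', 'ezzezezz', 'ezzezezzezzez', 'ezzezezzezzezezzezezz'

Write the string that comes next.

Each term (from the third on) is the previous term followed by the one before it: term 3 = ez·z = ezz.
Continuing: ezzezezzezzezezzezezz · ezzezezzezzez gives term 8.

ezzezezzezzezezzezezzezzezezzezzez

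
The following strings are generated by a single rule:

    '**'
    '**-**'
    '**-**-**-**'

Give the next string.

Each string is two copies of the previous one joined by '-'.
Doubling **-**-**-** with '-' between the halves:

**-**-**-**-**-**-**-**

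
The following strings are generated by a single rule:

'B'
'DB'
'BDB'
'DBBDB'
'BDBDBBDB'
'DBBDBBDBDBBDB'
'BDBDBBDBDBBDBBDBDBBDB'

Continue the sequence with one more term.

From term 3 onward, concatenate the second-to-last term with the last: B·DB = BDB, DB·BDB = DBBDB, …
So term 8 is DBBDBBDBDBBDB·BDBDBBDBDBBDBBDBDBBDB.

DBBDBBDBDBBDBBDBDBBDBDBBDBBDBDBBDB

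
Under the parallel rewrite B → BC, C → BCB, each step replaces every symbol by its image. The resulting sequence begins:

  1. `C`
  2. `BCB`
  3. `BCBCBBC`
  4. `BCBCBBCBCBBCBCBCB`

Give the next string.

Rewriting the 17 symbols of BCBCBBCBCBBCBCBCB one by one yields BC BCB BC BCB BC BC BCB BC BCB BC BC BCB BC BCB BC BCB BC; concatenated:

BCBCBBCBCBBCBCBCBBCBCBBCBCBCBBCBCBBCBCBBC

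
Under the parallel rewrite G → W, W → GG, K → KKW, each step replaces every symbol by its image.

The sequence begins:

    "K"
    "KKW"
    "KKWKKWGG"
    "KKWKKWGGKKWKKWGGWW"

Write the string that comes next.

Rewriting the 18 symbols of KKWKKWGGKKWKKWGGWW one by one yields KKW KKW GG KKW KKW GG W W KKW KKW GG KKW KKW GG W W GG GG; concatenated:

KKWKKWGGKKWKKWGGWWKKWKKWGGKKWKKWGGWWGGGG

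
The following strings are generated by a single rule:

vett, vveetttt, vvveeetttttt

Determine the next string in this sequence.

vvvveeeetttttttt

The n-th term is n v's then n e's then 2n t's (n = 1, 2, …).
Setting n = 4 gives 4, 4, 8 characters in each block.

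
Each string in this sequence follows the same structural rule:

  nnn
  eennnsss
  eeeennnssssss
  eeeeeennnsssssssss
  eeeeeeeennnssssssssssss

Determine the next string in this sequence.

Every step adds ee to the front and sss to the end of the previous string.
So the next term is ee·eeeeeeeennnssssssssssss·sss.

eeeeeeeeeennnsssssssssssssss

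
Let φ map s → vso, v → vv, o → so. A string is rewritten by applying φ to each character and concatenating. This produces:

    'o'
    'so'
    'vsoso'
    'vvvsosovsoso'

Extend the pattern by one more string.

vvvvvvvsosovsosovvvsosovsoso

Apply φ to vvvsosovsoso symbol by symbol: v→vv, v→vv, v→vv, s→vso, o→so, s→vso, o→so, v→vv, s→vso, o→so, s→vso, o→so; joined: vv vv vv vso so vso so vv vso so vso so.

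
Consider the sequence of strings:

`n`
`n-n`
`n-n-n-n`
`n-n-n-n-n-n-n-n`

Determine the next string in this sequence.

n-n-n-n-n-n-n-n-n-n-n-n-n-n-n-n

Every step duplicates the string with '-' between the halves.
One more doubling of n-n-n-n-n-n-n-n gives the answer.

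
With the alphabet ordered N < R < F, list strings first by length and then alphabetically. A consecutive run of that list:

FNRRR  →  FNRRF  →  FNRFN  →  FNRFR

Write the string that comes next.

Treat FNRFR as a base-3 numeral over the given alphabet and add one, carrying through any trailing F's.

FNRFF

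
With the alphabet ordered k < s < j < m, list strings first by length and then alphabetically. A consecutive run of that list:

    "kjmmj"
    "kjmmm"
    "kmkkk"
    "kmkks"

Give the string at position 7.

kmksk

Continuing the enumeration 3 steps past kmkks: kmkks → kmkkj → kmkkm → (answer).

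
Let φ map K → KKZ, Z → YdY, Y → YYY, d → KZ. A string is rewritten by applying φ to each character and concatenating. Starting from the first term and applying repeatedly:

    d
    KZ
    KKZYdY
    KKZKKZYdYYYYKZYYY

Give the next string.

Replace each of the 17 characters of KKZKKZYdYYYYKZYYY in place — KKZ KKZ YdY KKZ KKZ YdY YYY KZ YYY YYY YYY YYY KKZ YdY YYY YYY YYY — and concatenate.

KKZKKZYdYKKZKKZYdYYYYKZYYYYYYYYYYYYKKZYdYYYYYYYYYY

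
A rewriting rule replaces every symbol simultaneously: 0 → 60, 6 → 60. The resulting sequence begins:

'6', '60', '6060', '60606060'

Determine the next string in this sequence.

6060606060606060

Expanding 60606060: 6→60, 0→60, 6→60, 0→60, 6→60, 0→60, 6→60, 0→60. Concatenated: 60 60 60 60 60 60 60 60.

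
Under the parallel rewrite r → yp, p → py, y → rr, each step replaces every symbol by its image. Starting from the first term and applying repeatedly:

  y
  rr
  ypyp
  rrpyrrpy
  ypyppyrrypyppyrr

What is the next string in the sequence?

φ(ypyppyrrypyppyrr) expands symbol-by-symbol to rr py rr py py rr yp yp rr py rr py py rr yp yp; joining the 16 pieces gives the next term.

rrpyrrpypyrrypyprrpyrrpypyrrypyp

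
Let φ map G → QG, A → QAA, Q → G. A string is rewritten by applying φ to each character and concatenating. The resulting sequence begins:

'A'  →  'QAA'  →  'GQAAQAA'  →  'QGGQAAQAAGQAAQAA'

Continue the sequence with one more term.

Rewriting the 16 symbols of QGGQAAQAAGQAAQAA one by one yields G QG QG G QAA QAA G QAA QAA QG G QAA QAA G QAA QAA; concatenated:

GQGQGGQAAQAAGQAAQAAQGGQAAQAAGQAAQAA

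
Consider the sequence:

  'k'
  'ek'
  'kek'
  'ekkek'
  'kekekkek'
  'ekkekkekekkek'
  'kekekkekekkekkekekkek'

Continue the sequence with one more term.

ekkekkekekkekkekekkekekkekkekekkek

From term 3 onward, concatenate the second-to-last term with the last: k·ek = kek, ek·kek = ekkek, …
Continuing: ekkekkekekkek · kekekkekekkekkekekkek gives term 8.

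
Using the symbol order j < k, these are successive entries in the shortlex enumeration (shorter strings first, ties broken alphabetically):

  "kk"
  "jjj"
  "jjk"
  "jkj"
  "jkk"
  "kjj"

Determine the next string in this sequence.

kjk

Treat kjj as a base-2 numeral over the given alphabet and add one, carrying through any trailing k's.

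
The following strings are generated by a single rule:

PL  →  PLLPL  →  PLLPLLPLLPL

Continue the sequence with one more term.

PLLPLLPLLPLLPLLPLLPLLPL

Each string is two copies of the previous one joined by 'L'.
One more doubling of PLLPLLPLLPL gives the answer.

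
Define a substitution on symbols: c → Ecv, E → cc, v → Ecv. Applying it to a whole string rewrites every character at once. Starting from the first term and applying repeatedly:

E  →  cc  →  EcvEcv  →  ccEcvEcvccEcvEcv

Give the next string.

φ(ccEcvEcvccEcvEcv) expands symbol-by-symbol to Ecv Ecv cc Ecv Ecv cc Ecv Ecv Ecv Ecv cc Ecv Ecv cc Ecv Ecv; joining the 16 pieces gives the next term.

EcvEcvccEcvEcvccEcvEcvEcvEcvccEcvEcvccEcvEcv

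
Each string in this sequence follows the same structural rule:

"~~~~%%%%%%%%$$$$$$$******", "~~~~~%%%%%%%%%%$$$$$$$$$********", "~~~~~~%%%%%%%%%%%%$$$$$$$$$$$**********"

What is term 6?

The n-th term is n+1 ~'s then 2n+2 %'s then 2n+1 $'s then 2n *'s, where the shown terms are n = 3, 4, 5.
For term 6, n = 8, so the run lengths are 9, 18, 17, 16.

~~~~~~~~~%%%%%%%%%%%%%%%%%%$$$$$$$$$$$$$$$$$****************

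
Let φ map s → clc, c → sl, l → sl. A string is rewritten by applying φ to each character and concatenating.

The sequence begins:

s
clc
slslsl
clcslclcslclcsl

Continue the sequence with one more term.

Rewriting the 15 symbols of clcslclcslclcsl one by one yields sl sl sl clc sl sl sl sl clc sl sl sl sl clc sl; concatenated:

slslslclcslslslslclcslslslslclcsl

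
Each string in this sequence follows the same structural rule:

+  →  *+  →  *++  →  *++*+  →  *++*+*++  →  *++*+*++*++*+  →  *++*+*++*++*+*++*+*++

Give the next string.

From term 3 onward, concatenate the last term with the second-to-last: *+·+ = *++, *++·*+ = *++*+, …
Continuing: *++*+*++*++*+*++*+*++ · *++*+*++*++*+ gives term 8.

*++*+*++*++*+*++*+*++*++*+*++*++*+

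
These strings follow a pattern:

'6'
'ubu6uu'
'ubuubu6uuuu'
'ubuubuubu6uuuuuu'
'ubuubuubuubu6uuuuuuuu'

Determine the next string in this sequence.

ubuubuubuubuubu6uuuuuuuuuu

Every step adds ubu to the front and uu to the end of the previous string.
So the next term is ubu·ubuubuubuubu6uuuuuuuu·uu.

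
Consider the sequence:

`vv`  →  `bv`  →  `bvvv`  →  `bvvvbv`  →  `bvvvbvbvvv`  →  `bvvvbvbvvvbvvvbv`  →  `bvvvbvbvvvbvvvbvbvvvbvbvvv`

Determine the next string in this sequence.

This is a Fibonacci-style word recurrence s(k) = s(k−1)·s(k−2): e.g. bv·vv = bvvv.
So term 8 is bvvvbvbvvvbvvvbvbvvvbvbvvv·bvvvbvbvvvbvvvbv.

bvvvbvbvvvbvvvbvbvvvbvbvvvbvvvbvbvvvbvvvbv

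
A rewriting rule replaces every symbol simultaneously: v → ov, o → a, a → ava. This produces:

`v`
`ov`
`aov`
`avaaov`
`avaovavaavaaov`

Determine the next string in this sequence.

φ(avaovavaavaaov) expands symbol-by-symbol to ava ov ava a ov ava ov ava ava ov ava ava a ov; joining the 14 pieces gives the next term.

avaovavaaovavaovavaavaovavaavaaov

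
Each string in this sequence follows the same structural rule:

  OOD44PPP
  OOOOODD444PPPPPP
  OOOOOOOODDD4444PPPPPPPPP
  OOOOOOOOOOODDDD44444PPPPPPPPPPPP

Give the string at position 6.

Term n consists of 3n-1 O's, followed by n D's, followed by n+1 4's, followed by 3n P's (n = 1, 2, …).
Setting n = 6 gives 17, 6, 7, 18 characters in each block.

OOOOOOOOOOOOOOOOODDDDDD4444444PPPPPPPPPPPPPPPPPP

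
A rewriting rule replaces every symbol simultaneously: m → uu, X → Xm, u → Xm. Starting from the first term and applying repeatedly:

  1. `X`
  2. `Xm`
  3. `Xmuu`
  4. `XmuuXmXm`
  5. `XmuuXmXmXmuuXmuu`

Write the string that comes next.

XmuuXmXmXmuuXmuuXmuuXmXmXmuuXmXm

Applying the rule to each of the 16 symbols of XmuuXmXmXmuuXmuu gives the pieces Xm uu Xm Xm Xm uu Xm uu Xm uu Xm Xm Xm uu Xm Xm, which concatenate to the answer.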